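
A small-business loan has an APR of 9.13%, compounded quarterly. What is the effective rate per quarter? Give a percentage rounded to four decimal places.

With a nominal annual rate compounded quarterly, the periodic rate is the nominal rate divided by 4.
i = 0.0913 / 4 = 0.0228250 = 2.2825%.

2.2825%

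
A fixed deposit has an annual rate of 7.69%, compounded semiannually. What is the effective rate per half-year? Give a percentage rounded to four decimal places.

With a nominal annual rate compounded semiannually, the periodic rate is the nominal rate divided by 2.
i = 0.0769 / 2 = 0.0384500 = 3.8450%.

3.8450%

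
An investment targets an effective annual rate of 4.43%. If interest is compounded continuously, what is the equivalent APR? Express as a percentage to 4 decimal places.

Continuous: nominal r satisfies e^r − 1 = 0.0443.
r = ln(1 + 0.0443) = ln(1.0443) = 0.043347 = 4.3347%.

4.3347%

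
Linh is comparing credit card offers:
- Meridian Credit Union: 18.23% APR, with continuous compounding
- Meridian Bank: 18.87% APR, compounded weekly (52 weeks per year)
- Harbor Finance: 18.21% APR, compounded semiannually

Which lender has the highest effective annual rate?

Meridian Credit Union: e^0.1823 − 1 = 19.997%
Meridian Bank: (1 + 0.1887/52)^52 − 1 = 20.727%
Harbor Finance: (1 + 0.1821/2)^2 − 1 = 19.039%
The highest effective annual rate is Meridian Bank at 20.727%.

Meridian Bank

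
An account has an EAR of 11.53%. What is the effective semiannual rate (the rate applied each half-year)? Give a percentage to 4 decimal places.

The per-half-year rate i satisfies (1 + i)^2 = 1 + 0.1153.
i = 1.1153^(1/2) − 1 = 0.0560776 = 5.6078%.

5.6078%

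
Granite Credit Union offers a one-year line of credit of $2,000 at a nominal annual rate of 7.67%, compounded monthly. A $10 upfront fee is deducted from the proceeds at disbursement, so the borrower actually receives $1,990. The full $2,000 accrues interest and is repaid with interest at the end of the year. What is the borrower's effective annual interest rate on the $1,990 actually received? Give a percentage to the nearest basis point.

Amount owed after one year: 2,000 × (1 + 0.0767/12)^12 = 2,000 × 1.079455 = $2,158.91.
Effective rate on net proceeds: 2,158.91 / 1,990 − 1 = 0.084879 = 8.49%.

8.49%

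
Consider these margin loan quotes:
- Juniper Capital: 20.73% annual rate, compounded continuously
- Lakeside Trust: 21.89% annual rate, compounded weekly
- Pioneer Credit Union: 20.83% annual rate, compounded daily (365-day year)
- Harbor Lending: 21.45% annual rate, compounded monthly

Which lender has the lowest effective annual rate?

Juniper Capital

Juniper Capital: e^0.2073 − 1 = 23.035%
Lakeside Trust: (1 + 0.2189/52)^52 − 1 = 24.414%
Pioneer Credit Union: (1 + 0.2083/365)^365 − 1 = 23.151%
Harbor Lending: (1 + 0.2145/12)^12 − 1 = 23.690%
The lowest effective annual rate is Juniper Capital at 23.035%.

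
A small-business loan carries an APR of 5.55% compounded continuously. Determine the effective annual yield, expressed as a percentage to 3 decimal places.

With continuous compounding, EAR = e^0.0555 − 1.
e^0.0555 = 1.057069, so EAR = 0.057069 = 5.707%.

5.707%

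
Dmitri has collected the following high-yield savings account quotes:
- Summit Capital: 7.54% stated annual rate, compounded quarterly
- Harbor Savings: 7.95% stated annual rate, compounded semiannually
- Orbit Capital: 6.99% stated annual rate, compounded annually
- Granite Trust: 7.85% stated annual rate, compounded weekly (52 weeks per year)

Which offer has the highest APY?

Granite Trust

Summit Capital: (1 + 0.0754/4)^4 − 1 = 7.756%
Harbor Savings: (1 + 0.0795/2)^2 − 1 = 8.108%
Orbit Capital: compounded annually, EAR = 6.990%
Granite Trust: (1 + 0.0785/52)^52 − 1 = 8.160%
The highest effective annual rate is Granite Trust at 8.160%.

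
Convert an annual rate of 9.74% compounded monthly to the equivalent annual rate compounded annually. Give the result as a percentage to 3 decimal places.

10.187%

EAR = (1 + 0.0974/12)^12 − 1 = 0.101868.
Compounded annually, the equivalent nominal rate is the EAR itself: 10.187%.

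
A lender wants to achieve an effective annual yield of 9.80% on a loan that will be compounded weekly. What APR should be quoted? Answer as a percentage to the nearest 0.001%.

(1 + r/52)^52 − 1 = 0.0980, so 1 + r/52 = 1.0980^(1/52).
r/52 = 0.001800, so r = 0.093574 = 9.357%.

9.357%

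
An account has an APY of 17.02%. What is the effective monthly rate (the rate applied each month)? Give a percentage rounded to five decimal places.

The per-month rate i satisfies (1 + i)^12 = 1 + 0.1702.
i = 1.1702^(1/12) − 1 = 0.0131840 = 1.31840%.

1.31840%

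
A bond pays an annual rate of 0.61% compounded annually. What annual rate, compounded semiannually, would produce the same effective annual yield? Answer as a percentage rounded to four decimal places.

Compounded annually, EAR = nominal = 0.006100.
Solve (1 + r/2)^2 = 1.006100: r/2 = 1.006100^(1/2) − 1 = 0.003045, so r = 0.006091 = 0.6091%.

0.6091%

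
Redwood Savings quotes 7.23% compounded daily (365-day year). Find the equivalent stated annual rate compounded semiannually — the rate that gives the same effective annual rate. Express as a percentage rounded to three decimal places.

7.362%

EAR = (1 + 0.0723/365)^365 − 1 = 0.074970.
Solve (1 + r/2)^2 = 1.074970: r/2 = 1.074970^(1/2) − 1 = 0.036808, so r = 0.073615 = 7.362%.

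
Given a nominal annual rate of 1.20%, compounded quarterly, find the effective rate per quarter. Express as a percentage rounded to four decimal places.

With a nominal annual rate compounded quarterly, the periodic rate is the nominal rate divided by 4.
i = 0.0120 / 4 = 0.0030000 = 0.3000%.

0.3000%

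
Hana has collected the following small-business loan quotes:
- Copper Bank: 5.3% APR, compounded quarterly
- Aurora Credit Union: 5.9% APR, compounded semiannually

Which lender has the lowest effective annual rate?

Copper Bank: (1 + 0.053/4)^4 − 1 = 5.406%
Aurora Credit Union: (1 + 0.059/2)^2 − 1 = 5.987%
The lowest effective annual rate is Copper Bank at 5.406%.

Copper Bank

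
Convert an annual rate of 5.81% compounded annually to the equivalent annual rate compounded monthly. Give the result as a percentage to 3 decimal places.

5.661%

Compounded annually, EAR = nominal = 0.058100.
Solve (1 + r/12)^12 = 1.058100: r/12 = 1.058100^(1/12) − 1 = 0.004717, so r = 0.056608 = 5.661%.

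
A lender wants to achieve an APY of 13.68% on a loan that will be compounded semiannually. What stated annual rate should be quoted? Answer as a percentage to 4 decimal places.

13.2416%

(1 + r/2)^2 − 1 = 0.1368, so 1 + r/2 = 1.1368^(1/2).
r/2 = 0.066208, so r = 0.132416 = 13.2416%.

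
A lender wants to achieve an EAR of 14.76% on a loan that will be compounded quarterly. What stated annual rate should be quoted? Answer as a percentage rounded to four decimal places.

(1 + r/4)^4 − 1 = 0.1476, so 1 + r/4 = 1.1476^(1/4).
r/4 = 0.035017, so r = 0.140069 = 14.0069%.

14.0069%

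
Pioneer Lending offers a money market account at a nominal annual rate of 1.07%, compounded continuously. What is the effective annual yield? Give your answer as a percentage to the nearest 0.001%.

With continuous compounding, EAR = e^0.0107 − 1.
e^0.0107 = 1.010757, so EAR = 0.010757 = 1.076%.

1.076%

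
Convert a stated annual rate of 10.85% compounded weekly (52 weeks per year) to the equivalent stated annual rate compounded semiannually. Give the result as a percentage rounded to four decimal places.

11.1378%

EAR = (1 + 0.1085/52)^52 − 1 = 0.114479.
Solve (1 + r/2)^2 = 1.114479: r/2 = 1.114479^(1/2) − 1 = 0.055689, so r = 0.111378 = 11.1378%.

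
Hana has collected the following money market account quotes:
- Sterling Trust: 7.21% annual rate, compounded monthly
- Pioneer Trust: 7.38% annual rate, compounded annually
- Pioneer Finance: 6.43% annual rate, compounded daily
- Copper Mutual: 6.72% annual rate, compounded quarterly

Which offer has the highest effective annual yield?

Sterling Trust

Sterling Trust: (1 + 0.0721/12)^12 − 1 = 7.453%
Pioneer Trust: compounded annually, EAR = 7.380%
Pioneer Finance: (1 + 0.0643/365)^365 − 1 = 6.641%
Copper Mutual: (1 + 0.0672/4)^4 − 1 = 6.891%
The highest effective annual rate is Sterling Trust at 7.453%.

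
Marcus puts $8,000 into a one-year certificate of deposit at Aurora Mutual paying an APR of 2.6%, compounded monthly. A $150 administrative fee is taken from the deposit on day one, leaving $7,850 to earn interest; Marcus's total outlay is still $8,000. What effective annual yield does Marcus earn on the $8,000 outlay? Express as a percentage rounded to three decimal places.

Value after one year: 7,850 × (1 + 0.026/12)^12 = 7,850 × 1.026312 = $8,056.55.
Effective yield on the $8,000 outlay: 8,056.55 / 8,000 − 1 = 0.007069 = 0.707%.

0.707%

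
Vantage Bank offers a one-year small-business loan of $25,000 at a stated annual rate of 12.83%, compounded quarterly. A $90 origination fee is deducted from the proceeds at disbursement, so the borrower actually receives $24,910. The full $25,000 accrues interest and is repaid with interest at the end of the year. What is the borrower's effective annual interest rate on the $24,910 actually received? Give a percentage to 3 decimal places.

Amount owed after one year: 25,000 × (1 + 0.1283/4)^4 = 25,000 × 1.134606 = $28,365.15.
Effective rate on net proceeds: 28,365.15 / 24,910 − 1 = 0.138705 = 13.871%.

13.871%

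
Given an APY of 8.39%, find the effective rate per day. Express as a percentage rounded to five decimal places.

The per-day rate i satisfies (1 + i)^365 = 1 + 0.0839.
i = 1.0839^(1/365) − 1 = 0.0002208 = 0.02208%.

0.02208%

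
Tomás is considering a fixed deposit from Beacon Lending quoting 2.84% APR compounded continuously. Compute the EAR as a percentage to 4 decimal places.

2.8807%

With continuous compounding, EAR = e^0.0284 − 1.
e^0.0284 = 1.028807, so EAR = 0.028807 = 2.8807%.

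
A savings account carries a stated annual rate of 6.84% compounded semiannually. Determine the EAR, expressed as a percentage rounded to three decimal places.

6.957%

EAR = (1 + 0.0684/2)^2 − 1.
= (1 + 0.034200)^2 − 1 = 1.069570 − 1 = 6.957%.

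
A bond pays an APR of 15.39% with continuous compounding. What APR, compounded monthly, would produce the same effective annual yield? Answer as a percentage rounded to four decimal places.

15.4891%

EAR under continuous compounding: e^0.1539 − 1 = 0.166374.
Solve (1 + r/12)^12 = 1.166374: r/12 = 1.166374^(1/12) − 1 = 0.012908, so r = 0.154891 = 15.4891%.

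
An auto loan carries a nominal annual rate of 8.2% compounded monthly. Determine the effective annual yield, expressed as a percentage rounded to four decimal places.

8.5153%

EAR = (1 + 0.082/12)^12 − 1.
= (1 + 0.006833)^12 − 1 = 1.085153 − 1 = 8.5153%.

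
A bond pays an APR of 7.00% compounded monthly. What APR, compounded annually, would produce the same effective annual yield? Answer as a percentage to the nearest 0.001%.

EAR = (1 + 0.0700/12)^12 − 1 = 0.072290.
Compounded annually, the equivalent nominal rate is the EAR itself: 7.229%.

7.229%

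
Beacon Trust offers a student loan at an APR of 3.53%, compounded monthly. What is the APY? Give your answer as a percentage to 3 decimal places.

3.588%

EAR = (1 + 0.0353/12)^12 − 1.
= 1.035877 − 1 = 3.588%.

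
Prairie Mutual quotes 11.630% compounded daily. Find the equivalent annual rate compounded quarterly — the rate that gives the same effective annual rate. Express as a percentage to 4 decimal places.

11.7988%

EAR = (1 + 0.11630/365)^365 − 1 = 0.123312.
Solve (1 + r/4)^4 = 1.123312: r/4 = 1.123312^(1/4) − 1 = 0.029497, so r = 0.117988 = 11.7988%.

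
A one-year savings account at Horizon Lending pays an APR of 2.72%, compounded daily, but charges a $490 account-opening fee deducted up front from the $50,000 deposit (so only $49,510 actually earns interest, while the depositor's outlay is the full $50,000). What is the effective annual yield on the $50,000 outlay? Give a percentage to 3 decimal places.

1.750%

Value after one year: 49,510 × (1 + 0.0272/365)^365 = 49,510 × 1.027572 = $50,875.10.
Effective yield on the $50,000 outlay: 50,875.10 / 50,000 − 1 = 0.017502 = 1.750%.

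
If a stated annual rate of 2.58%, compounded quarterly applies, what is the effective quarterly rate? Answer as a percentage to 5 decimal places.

With a nominal annual rate compounded quarterly, the periodic rate is the nominal rate divided by 4.
i = 0.0258 / 4 = 0.0064500 = 0.64500%.

0.64500%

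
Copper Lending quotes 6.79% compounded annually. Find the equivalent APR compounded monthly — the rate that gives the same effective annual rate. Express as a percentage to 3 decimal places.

6.587%

Compounded annually, EAR = nominal = 0.067900.
Solve (1 + r/12)^12 = 1.067900: r/12 = 1.067900^(1/12) − 1 = 0.005490, so r = 0.065874 = 6.587%.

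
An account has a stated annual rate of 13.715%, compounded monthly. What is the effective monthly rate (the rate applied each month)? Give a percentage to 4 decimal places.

1.1429%

With a nominal annual rate compounded monthly, the periodic rate is the nominal rate divided by 12.
i = 0.13715 / 12 = 0.0114292 = 1.1429%.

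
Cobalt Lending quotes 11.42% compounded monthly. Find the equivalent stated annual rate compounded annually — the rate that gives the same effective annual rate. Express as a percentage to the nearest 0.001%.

12.037%

EAR = (1 + 0.1142/12)^12 − 1 = 0.120371.
Compounded annually, the equivalent nominal rate is the EAR itself: 12.037%.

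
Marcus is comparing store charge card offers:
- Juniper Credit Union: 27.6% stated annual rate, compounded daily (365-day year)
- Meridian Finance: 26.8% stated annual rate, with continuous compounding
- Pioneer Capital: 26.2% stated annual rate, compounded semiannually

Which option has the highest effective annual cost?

Juniper Credit Union

Juniper Credit Union: (1 + 0.276/365)^365 − 1 = 31.771%
Meridian Finance: e^0.268 − 1 = 30.735%
Pioneer Capital: (1 + 0.262/2)^2 − 1 = 27.916%
The highest effective annual rate is Juniper Credit Union at 31.771%.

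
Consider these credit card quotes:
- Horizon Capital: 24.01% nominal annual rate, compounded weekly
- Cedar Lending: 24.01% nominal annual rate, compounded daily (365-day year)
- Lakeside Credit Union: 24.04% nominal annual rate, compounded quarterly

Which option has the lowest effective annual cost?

Lakeside Credit Union

Horizon Capital: (1 + 0.2401/52)^52 − 1 = 27.067%
Cedar Lending: (1 + 0.2401/365)^365 − 1 = 27.128%
Lakeside Credit Union: (1 + 0.2404/4)^4 − 1 = 26.295%
The lowest effective annual rate is Lakeside Credit Union at 26.295%.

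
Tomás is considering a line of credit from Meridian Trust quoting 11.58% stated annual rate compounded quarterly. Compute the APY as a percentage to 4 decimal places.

12.0926%

EAR = (1 + 0.1158/4)^4 − 1.
= 1.120926 − 1 = 12.0926%.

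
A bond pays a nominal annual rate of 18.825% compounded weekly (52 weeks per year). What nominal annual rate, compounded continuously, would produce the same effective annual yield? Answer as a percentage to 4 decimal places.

18.7910%

EAR = (1 + 0.18825/52)^52 − 1 = 0.206725.
Equivalent continuous rate: r = ln(1 + 0.206725) = 0.187910 = 18.7910%.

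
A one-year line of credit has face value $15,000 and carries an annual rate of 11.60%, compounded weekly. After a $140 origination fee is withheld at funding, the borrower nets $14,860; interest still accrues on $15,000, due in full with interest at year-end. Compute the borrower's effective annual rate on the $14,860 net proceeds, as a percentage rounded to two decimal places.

13.34%

Amount owed after one year: 15,000 × (1 + 0.1160/52)^52 = 15,000 × 1.122851 = $16,842.76.
Effective rate on net proceeds: 16,842.76 / 14,860 − 1 = 0.133429 = 13.34%.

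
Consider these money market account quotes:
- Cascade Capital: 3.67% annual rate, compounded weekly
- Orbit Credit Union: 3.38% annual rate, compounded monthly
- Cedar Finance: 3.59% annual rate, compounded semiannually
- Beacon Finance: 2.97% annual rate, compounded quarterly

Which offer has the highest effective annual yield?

Cascade Capital

Cascade Capital: (1 + 0.0367/52)^52 − 1 = 3.737%
Orbit Credit Union: (1 + 0.0338/12)^12 − 1 = 3.433%
Cedar Finance: (1 + 0.0359/2)^2 − 1 = 3.622%
Beacon Finance: (1 + 0.0297/4)^4 − 1 = 3.003%
The highest effective annual rate is Cascade Capital at 3.737%.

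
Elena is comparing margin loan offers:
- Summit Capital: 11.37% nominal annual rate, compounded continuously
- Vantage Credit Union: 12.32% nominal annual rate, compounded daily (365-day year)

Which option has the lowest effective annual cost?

Summit Capital: e^0.1137 − 1 = 12.042%
Vantage Credit Union: (1 + 0.1232/365)^365 − 1 = 13.109%
The lowest effective annual rate is Summit Capital at 12.042%.

Summit Capital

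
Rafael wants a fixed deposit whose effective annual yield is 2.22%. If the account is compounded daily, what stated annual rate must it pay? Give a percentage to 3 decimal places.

(1 + r/365)^365 − 1 = 0.0222, so 1 + r/365 = 1.0222^(1/365).
r/365 = 0.000060, so r = 0.021958 = 2.196%.

2.196%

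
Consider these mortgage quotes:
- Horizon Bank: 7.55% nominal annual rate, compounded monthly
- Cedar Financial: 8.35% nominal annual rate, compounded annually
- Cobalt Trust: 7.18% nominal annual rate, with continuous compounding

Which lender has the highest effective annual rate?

Cedar Financial

Horizon Bank: (1 + 0.0755/12)^12 − 1 = 7.817%
Cedar Financial: compounded annually, EAR = 8.350%
Cobalt Trust: e^0.0718 − 1 = 7.444%
The highest effective annual rate is Cedar Financial at 8.350%.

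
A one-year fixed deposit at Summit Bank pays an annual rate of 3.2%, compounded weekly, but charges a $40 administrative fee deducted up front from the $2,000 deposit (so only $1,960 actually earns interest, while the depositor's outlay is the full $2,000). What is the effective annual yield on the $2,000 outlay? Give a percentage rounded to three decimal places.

1.186%

Value after one year: 1,960 × (1 + 0.032/52)^52 = 1,960 × 1.032507 = $2,023.71.
Effective yield on the $2,000 outlay: 2,023.71 / 2,000 − 1 = 0.011857 = 1.186%.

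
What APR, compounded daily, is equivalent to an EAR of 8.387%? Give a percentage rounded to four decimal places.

(1 + r/365)^365 − 1 = 0.08387, so 1 + r/365 = 1.08387^(1/365).
r/365 = 0.000221, so r = 0.080547 = 8.0547%.

8.0547%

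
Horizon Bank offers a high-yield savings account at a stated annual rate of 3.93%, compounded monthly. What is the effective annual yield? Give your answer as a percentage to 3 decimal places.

4.002%

EAR = (1 + 0.0393/12)^12 − 1.
= 1.040016 − 1 = 4.002%.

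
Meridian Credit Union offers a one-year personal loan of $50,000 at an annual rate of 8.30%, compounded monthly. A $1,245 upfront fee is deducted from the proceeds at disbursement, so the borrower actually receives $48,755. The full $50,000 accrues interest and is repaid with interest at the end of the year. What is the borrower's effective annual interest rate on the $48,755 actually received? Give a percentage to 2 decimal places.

11.40%

Amount owed after one year: 50,000 × (1 + 0.0830/12)^12 = 50,000 × 1.086231 = $54,311.57.
Effective rate on net proceeds: 54,311.57 / 48,755 − 1 = 0.113969 = 11.40%.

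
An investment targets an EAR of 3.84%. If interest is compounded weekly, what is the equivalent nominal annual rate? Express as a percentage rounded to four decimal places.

(1 + r/52)^52 − 1 = 0.0384, so 1 + r/52 = 1.0384^(1/52).
r/52 = 0.000725, so r = 0.037695 = 3.7695%.

3.7695%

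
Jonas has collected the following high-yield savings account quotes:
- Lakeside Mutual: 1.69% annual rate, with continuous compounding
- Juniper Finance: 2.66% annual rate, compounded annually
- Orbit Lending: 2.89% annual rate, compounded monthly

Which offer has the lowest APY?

Lakeside Mutual

Lakeside Mutual: e^0.0169 − 1 = 1.704%
Juniper Finance: compounded annually, EAR = 2.660%
Orbit Lending: (1 + 0.0289/12)^12 − 1 = 2.929%
The lowest effective annual rate is Lakeside Mutual at 1.704%.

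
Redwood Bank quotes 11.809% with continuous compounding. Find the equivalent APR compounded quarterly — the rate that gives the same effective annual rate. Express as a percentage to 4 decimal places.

EAR under continuous compounding: e^0.11809 − 1 = 0.125345.
Solve (1 + r/4)^4 = 1.125345: r/4 = 1.125345^(1/4) − 1 = 0.029963, so r = 0.119850 = 11.9850%.

11.9850%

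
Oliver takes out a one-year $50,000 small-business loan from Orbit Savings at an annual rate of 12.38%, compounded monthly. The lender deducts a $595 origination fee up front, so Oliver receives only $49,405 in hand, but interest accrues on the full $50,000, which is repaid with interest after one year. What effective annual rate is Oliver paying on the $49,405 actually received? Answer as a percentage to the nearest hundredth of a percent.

Amount owed after one year: 50,000 × (1 + 0.1238/12)^12 = 50,000 × 1.131072 = $56,553.59.
Effective rate on net proceeds: 56,553.59 / 49,405 − 1 = 0.144694 = 14.47%.

14.47%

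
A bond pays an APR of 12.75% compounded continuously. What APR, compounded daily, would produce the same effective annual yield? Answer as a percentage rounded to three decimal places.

EAR under continuous compounding: e^0.1275 − 1 = 0.135985.
Solve (1 + r/365)^365 = 1.135985: r/365 = 1.135985^(1/365) − 1 = 0.000349, so r = 0.127522 = 12.752%.

12.752%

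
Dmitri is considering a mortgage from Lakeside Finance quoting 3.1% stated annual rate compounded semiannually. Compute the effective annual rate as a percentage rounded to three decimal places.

EAR = (1 + 0.031/2)^2 − 1.
= (1 + 0.015500)^2 − 1 = 1.031240 − 1 = 3.124%.

3.124%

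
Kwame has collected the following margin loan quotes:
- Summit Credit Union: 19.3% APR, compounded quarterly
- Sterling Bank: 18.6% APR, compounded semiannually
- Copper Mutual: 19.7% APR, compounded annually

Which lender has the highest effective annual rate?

Summit Credit Union

Summit Credit Union: (1 + 0.193/4)^4 − 1 = 20.742%
Sterling Bank: (1 + 0.186/2)^2 − 1 = 19.465%
Copper Mutual: compounded annually, EAR = 19.700%
The highest effective annual rate is Summit Credit Union at 20.742%.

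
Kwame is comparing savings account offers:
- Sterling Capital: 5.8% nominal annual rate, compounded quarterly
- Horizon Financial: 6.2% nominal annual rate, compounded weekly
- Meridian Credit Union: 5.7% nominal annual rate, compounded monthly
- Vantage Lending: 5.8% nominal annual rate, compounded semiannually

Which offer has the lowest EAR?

Meridian Credit Union

Sterling Capital: (1 + 0.058/4)^4 − 1 = 5.927%
Horizon Financial: (1 + 0.062/52)^52 − 1 = 6.392%
Meridian Credit Union: (1 + 0.057/12)^12 − 1 = 5.851%
Vantage Lending: (1 + 0.058/2)^2 − 1 = 5.884%
The lowest effective annual rate is Meridian Credit Union at 5.851%.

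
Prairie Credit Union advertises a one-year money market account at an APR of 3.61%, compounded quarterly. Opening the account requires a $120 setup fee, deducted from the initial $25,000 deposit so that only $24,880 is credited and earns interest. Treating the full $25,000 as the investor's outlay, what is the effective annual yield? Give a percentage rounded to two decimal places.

Value after one year: 24,880 × (1 + 0.0361/4)^4 = 24,880 × 1.036592 = $25,790.40.
Effective yield on the $25,000 outlay: 25,790.40 / 25,000 − 1 = 0.031616 = 3.16%.

3.16%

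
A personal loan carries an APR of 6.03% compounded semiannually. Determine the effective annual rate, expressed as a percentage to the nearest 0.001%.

6.121%

EAR = (1 + 0.0603/2)^2 − 1.
= (1 + 0.030150)^2 − 1 = 1.061209 − 1 = 6.121%.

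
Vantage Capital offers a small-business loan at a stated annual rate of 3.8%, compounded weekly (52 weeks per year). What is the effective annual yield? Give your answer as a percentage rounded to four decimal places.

3.8717%

EAR = (1 + 0.038/52)^52 − 1.
= (1 + 0.000731)^52 − 1 = 1.038717 − 1 = 3.8717%.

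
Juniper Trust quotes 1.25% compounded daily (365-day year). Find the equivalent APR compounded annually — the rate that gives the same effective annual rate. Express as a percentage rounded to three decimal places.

EAR = (1 + 0.0125/365)^365 − 1 = 0.012578.
Compounded annually, the equivalent nominal rate is the EAR itself: 1.258%.

1.258%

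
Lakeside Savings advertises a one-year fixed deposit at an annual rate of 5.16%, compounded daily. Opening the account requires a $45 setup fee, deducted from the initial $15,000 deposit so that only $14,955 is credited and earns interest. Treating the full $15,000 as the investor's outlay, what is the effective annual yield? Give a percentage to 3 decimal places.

4.979%

Value after one year: 14,955 × (1 + 0.0516/365)^365 = 14,955 × 1.052951 = $15,746.88.
Effective yield on the $15,000 outlay: 15,746.88 / 15,000 − 1 = 0.049792 = 4.979%.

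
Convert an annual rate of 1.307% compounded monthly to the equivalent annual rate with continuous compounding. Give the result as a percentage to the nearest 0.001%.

1.306%

EAR = (1 + 0.01307/12)^12 − 1 = 0.013149.
Equivalent continuous rate: r = ln(1 + 0.013149) = 0.013063 = 1.306%.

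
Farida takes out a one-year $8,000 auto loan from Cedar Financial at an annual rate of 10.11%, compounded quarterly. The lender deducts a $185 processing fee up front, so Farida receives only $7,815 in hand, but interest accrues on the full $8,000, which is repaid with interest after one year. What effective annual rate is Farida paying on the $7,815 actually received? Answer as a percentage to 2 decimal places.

13.12%

Amount owed after one year: 8,000 × (1 + 0.1011/4)^4 = 8,000 × 1.104998 = $8,839.98.
Effective rate on net proceeds: 8,839.98 / 7,815 − 1 = 0.131156 = 13.12%.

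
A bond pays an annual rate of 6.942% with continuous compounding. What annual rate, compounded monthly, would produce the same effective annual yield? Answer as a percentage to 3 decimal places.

6.962%

EAR under continuous compounding: e^0.06942 − 1 = 0.071886.
Solve (1 + r/12)^12 = 1.071886: r/12 = 1.071886^(1/12) − 1 = 0.005802, so r = 0.069621 = 6.962%.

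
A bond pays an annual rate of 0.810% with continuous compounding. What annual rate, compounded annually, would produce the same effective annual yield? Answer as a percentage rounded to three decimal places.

0.813%

EAR under continuous compounding: e^0.00810 − 1 = 0.008133.
Compounded annually, the equivalent nominal rate is the EAR itself: 0.813%.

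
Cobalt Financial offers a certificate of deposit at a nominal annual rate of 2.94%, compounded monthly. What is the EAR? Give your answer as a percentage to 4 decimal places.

2.9799%

EAR = (1 + 0.0294/12)^12 − 1.
= (1 + 0.002450)^12 − 1 = 1.029799 − 1 = 2.9799%.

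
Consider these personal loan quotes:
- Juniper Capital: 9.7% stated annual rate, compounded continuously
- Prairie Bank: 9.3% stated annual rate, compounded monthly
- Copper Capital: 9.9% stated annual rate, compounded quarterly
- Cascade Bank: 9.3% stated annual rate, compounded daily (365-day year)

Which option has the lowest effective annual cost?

Juniper Capital: e^0.097 − 1 = 10.186%
Prairie Bank: (1 + 0.093/12)^12 − 1 = 9.707%
Copper Capital: (1 + 0.099/4)^4 − 1 = 10.274%
Cascade Bank: (1 + 0.093/365)^365 − 1 = 9.745%
The lowest effective annual rate is Prairie Bank at 9.707%.

Prairie Bank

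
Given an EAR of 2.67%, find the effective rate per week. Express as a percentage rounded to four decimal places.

0.0507%

The per-week rate i satisfies (1 + i)^52 = 1 + 0.0267.
i = 1.0267^(1/52) − 1 = 0.0005069 = 0.0507%.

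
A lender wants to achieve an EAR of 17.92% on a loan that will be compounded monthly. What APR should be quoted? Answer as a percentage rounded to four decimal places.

16.5974%

(1 + r/12)^12 − 1 = 0.1792, so 1 + r/12 = 1.1792^(1/12).
r/12 = 0.013831, so r = 0.165974 = 16.5974%.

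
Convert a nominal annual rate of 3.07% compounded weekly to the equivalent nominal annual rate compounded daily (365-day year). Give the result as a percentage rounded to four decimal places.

EAR = (1 + 0.0307/52)^52 − 1 = 0.031167.
Solve (1 + r/365)^365 = 1.031167: r/365 = 1.031167^(1/365) − 1 = 0.000084, so r = 0.030692 = 3.0692%.

3.0692%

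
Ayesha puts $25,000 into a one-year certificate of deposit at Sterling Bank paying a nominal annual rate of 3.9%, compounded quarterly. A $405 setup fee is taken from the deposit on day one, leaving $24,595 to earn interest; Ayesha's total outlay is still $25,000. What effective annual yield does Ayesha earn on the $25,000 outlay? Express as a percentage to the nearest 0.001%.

Value after one year: 24,595 × (1 + 0.039/4)^4 = 24,595 × 1.039574 = $25,568.32.
Effective yield on the $25,000 outlay: 25,568.32 / 25,000 − 1 = 0.022733 = 2.273%.

2.273%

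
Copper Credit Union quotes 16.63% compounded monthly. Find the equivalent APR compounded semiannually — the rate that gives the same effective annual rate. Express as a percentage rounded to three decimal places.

EAR = (1 + 0.1663/12)^12 − 1 = 0.179580.
Solve (1 + r/2)^2 = 1.179580: r/2 = 1.179580^(1/2) − 1 = 0.086085, so r = 0.172169 = 17.217%.

17.217%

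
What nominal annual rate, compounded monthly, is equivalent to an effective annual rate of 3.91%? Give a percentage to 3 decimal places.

(1 + r/12)^12 − 1 = 0.0391, so 1 + r/12 = 1.0391^(1/12).
r/12 = 0.003201, so r = 0.038416 = 3.842%.

3.842%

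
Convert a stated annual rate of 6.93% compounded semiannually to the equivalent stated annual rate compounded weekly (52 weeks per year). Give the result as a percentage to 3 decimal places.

6.817%

EAR = (1 + 0.0693/2)^2 − 1 = 0.070501.
Solve (1 + r/52)^52 = 1.070501: r/52 = 1.070501^(1/52) − 1 = 0.001311, so r = 0.068171 = 6.817%.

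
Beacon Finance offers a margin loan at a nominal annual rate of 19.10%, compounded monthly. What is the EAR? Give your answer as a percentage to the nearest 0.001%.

EAR = (1 + 0.1910/12)^12 − 1.
= (1 + 0.015917)^12 − 1 = 1.208640 − 1 = 20.864%.

20.864%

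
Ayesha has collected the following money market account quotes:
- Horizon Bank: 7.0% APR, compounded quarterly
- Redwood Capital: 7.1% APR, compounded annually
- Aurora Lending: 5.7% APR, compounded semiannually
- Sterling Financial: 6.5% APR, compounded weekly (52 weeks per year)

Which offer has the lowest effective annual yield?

Aurora Lending

Horizon Bank: (1 + 0.070/4)^4 − 1 = 7.186%
Redwood Capital: compounded annually, EAR = 7.100%
Aurora Lending: (1 + 0.057/2)^2 − 1 = 5.781%
Sterling Financial: (1 + 0.065/52)^52 − 1 = 6.712%
The lowest effective annual rate is Aurora Lending at 5.781%.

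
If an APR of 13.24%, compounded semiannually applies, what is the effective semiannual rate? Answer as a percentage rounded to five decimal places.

6.62000%

With a nominal annual rate compounded semiannually, the periodic rate is the nominal rate divided by 2.
i = 0.1324 / 2 = 0.0662000 = 6.62000%.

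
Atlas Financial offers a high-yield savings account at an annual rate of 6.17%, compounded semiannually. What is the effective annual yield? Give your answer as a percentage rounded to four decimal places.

6.2652%

EAR = (1 + 0.0617/2)^2 − 1.
= 1.062652 − 1 = 6.2652%.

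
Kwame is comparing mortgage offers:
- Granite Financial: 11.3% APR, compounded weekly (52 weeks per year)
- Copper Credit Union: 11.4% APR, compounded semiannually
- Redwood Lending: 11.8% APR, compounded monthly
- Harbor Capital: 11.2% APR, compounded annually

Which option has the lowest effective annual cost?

Granite Financial: (1 + 0.113/52)^52 − 1 = 11.949%
Copper Credit Union: (1 + 0.114/2)^2 − 1 = 11.725%
Redwood Lending: (1 + 0.118/12)^12 − 1 = 12.460%
Harbor Capital: compounded annually, EAR = 11.200%
The lowest effective annual rate is Harbor Capital at 11.200%.

Harbor Capital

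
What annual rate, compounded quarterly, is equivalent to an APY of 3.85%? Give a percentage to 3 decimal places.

(1 + r/4)^4 − 1 = 0.0385, so 1 + r/4 = 1.0385^(1/4).
r/4 = 0.009489, so r = 0.037956 = 3.796%.

3.796%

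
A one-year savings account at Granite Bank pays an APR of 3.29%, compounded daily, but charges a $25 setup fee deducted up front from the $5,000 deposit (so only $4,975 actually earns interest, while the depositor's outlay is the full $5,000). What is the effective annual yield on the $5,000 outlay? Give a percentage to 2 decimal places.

Value after one year: 4,975 × (1 + 0.0329/365)^365 = 4,975 × 1.033446 = $5,141.39.
Effective yield on the $5,000 outlay: 5,141.39 / 5,000 − 1 = 0.028278 = 2.83%.

2.83%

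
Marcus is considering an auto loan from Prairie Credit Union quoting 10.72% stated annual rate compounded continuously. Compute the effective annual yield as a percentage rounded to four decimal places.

11.3157%

With continuous compounding, EAR = e^0.1072 − 1.
e^0.1072 = 1.113157, so EAR = 0.113157 = 11.3157%.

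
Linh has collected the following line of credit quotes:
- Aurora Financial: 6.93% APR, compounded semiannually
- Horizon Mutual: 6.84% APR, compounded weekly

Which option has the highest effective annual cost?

Horizon Mutual

Aurora Financial: (1 + 0.0693/2)^2 − 1 = 7.050%
Horizon Mutual: (1 + 0.0684/52)^52 − 1 = 7.075%
The highest effective annual rate is Horizon Mutual at 7.075%.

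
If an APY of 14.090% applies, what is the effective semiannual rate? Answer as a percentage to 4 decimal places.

6.8129%

The per-half-year rate i satisfies (1 + i)^2 = 1 + 0.14090.
i = 1.14090^(1/2) − 1 = 0.0681292 = 6.8129%.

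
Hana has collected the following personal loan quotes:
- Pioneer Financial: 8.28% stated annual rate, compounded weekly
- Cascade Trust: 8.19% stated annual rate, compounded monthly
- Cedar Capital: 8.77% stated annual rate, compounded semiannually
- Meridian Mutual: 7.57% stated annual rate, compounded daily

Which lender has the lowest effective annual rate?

Pioneer Financial: (1 + 0.0828/52)^52 − 1 = 8.625%
Cascade Trust: (1 + 0.0819/12)^12 − 1 = 8.505%
Cedar Capital: (1 + 0.0877/2)^2 − 1 = 8.962%
Meridian Mutual: (1 + 0.0757/365)^365 − 1 = 7.863%
The lowest effective annual rate is Meridian Mutual at 7.863%.

Meridian Mutual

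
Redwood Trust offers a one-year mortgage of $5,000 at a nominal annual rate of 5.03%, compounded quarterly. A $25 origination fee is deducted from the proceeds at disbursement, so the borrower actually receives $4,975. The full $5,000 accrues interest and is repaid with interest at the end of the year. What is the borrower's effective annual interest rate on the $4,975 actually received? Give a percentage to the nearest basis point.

5.65%

Amount owed after one year: 5,000 × (1 + 0.0503/4)^4 = 5,000 × 1.051257 = $5,256.28.
Effective rate on net proceeds: 5,256.28 / 4,975 − 1 = 0.056539 = 5.65%.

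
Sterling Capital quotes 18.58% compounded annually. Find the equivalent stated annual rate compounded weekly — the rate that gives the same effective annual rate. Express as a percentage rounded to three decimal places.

17.070%

Compounded annually, EAR = nominal = 0.185800.
Solve (1 + r/52)^52 = 1.185800: r/52 = 1.185800^(1/52) − 1 = 0.003283, so r = 0.170697 = 17.070%.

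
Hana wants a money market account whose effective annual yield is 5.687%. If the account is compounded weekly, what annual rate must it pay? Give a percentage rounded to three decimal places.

5.534%

(1 + r/52)^52 − 1 = 0.05687, so 1 + r/52 = 1.05687^(1/52).
r/52 = 0.001064, so r = 0.055341 = 5.534%.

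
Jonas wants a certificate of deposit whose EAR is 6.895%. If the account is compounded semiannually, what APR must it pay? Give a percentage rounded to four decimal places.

6.7801%

(1 + r/2)^2 − 1 = 0.06895, so 1 + r/2 = 1.06895^(1/2).
r/2 = 0.033900, so r = 0.067801 = 6.7801%.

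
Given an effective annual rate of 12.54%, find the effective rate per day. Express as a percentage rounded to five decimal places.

The per-day rate i satisfies (1 + i)^365 = 1 + 0.1254.
i = 1.1254^(1/365) − 1 = 0.0003237 = 0.03237%.

0.03237%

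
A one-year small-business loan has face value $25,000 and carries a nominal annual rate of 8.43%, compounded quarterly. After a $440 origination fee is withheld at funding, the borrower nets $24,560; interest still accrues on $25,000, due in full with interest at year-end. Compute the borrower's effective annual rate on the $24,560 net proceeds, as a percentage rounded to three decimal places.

Amount owed after one year: 25,000 × (1 + 0.0843/4)^4 = 25,000 × 1.087003 = $27,175.06.
Effective rate on net proceeds: 27,175.06 / 24,560 − 1 = 0.106477 = 10.648%.

10.648%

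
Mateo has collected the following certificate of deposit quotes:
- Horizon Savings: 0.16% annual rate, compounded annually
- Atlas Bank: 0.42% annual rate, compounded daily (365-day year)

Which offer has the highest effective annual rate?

Atlas Bank

Horizon Savings: compounded annually, EAR = 0.160%
Atlas Bank: (1 + 0.0042/365)^365 − 1 = 0.421%
The highest effective annual rate is Atlas Bank at 0.421%.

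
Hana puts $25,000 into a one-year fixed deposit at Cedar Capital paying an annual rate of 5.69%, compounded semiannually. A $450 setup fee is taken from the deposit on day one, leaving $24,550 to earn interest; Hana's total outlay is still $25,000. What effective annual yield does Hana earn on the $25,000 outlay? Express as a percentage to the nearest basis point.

Value after one year: 24,550 × (1 + 0.0569/2)^2 = 24,550 × 1.057709 = $25,966.77.
Effective yield on the $25,000 outlay: 25,966.77 / 25,000 − 1 = 0.038671 = 3.87%.

3.87%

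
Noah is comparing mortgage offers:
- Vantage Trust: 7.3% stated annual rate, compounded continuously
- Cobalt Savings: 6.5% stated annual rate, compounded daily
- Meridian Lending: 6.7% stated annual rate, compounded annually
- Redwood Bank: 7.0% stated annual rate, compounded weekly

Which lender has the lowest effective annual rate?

Meridian Lending

Vantage Trust: e^0.073 − 1 = 7.573%
Cobalt Savings: (1 + 0.065/365)^365 − 1 = 6.715%
Meridian Lending: compounded annually, EAR = 6.700%
Redwood Bank: (1 + 0.070/52)^52 − 1 = 7.246%
The lowest effective annual rate is Meridian Lending at 6.700%.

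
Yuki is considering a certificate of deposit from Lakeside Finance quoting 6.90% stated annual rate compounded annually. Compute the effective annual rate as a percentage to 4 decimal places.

Annual compounding means the effective rate equals the nominal rate: 6.9000%.

6.9000%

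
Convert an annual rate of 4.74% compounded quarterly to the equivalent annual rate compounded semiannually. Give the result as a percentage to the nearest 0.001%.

4.768%

EAR = (1 + 0.0474/4)^4 − 1 = 0.048249.
Solve (1 + r/2)^2 = 1.048249: r/2 = 1.048249^(1/2) − 1 = 0.023840, so r = 0.047681 = 4.768%.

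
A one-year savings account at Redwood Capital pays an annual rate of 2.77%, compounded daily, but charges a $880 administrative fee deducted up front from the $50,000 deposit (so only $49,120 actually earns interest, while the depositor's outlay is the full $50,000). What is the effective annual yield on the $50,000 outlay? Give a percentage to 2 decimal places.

Value after one year: 49,120 × (1 + 0.0277/365)^365 = 49,120 × 1.028086 = $50,499.59.
Effective yield on the $50,000 outlay: 50,499.59 / 50,000 − 1 = 0.009992 = 1.00%.

1.00%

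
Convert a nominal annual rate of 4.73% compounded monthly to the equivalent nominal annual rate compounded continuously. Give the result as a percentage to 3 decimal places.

EAR = (1 + 0.0473/12)^12 − 1 = 0.048339.
Equivalent continuous rate: r = ln(1 + 0.048339) = 0.047207 = 4.721%.

4.721%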